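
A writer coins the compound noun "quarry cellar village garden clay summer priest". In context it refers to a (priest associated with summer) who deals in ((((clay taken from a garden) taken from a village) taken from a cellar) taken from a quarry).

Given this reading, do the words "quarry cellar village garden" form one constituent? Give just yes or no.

The top-level split is [quarry cellar village garden clay] [summer priest]; the full structure is [[quarry [cellar [village [garden clay]]]] [summer priest]].
"quarry cellar village garden" straddles a constituent boundary, so it is not a single unit.

no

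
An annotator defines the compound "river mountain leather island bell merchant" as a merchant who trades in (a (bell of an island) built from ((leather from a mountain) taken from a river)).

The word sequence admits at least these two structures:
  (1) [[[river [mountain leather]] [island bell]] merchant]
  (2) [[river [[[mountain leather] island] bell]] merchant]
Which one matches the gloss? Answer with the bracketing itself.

[[[river [mountain leather]] [island bell]] merchant]

The paraphrase's head is the "merchant" part ("merchant"); its modifier is "river mountain leather island bell".
That top-level split, carried through the inner groups, gives [[[river [mountain leather]] [island bell]] merchant].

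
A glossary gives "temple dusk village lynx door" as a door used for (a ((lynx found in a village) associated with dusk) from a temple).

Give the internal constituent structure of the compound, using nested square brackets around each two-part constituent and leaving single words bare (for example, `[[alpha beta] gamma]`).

[[temple [dusk [village lynx]]] door]

At the top level: head "door"; modifier "temple dusk village lynx".
Inside "temple dusk village lynx": head "lynx" (specifically "dusk village lynx"), modifier "temple".
Inside "dusk village lynx": head "lynx" (specifically "village lynx"), modifier "dusk".
Inside "village lynx": head "lynx", modifier "village".
Putting it together: [[temple [dusk [village lynx]]] door].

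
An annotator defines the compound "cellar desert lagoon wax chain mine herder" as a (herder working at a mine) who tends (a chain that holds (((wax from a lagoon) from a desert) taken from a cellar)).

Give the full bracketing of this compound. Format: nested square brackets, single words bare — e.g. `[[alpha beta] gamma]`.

Overall it is a kind of herder (specifically "mine herder"); the modifier is "cellar desert lagoon wax chain".
"cellar desert lagoon wax chain" → head "chain", modifier "cellar desert lagoon wax".
"cellar desert lagoon wax" → head "wax" (specifically "desert lagoon wax"), modifier "cellar".
"desert lagoon wax" → head "wax" (specifically "lagoon wax"), modifier "desert".
"lagoon wax" → head "wax", modifier "lagoon".
"mine herder" → head "herder", modifier "mine".
Putting it together: [[[cellar [desert [lagoon wax]]] chain] [mine herder]].

[[[cellar [desert [lagoon wax]]] chain] [mine herder]]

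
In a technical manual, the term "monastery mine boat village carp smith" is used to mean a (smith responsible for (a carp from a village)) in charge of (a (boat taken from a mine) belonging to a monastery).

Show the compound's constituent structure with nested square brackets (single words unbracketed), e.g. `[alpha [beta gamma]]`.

[[monastery [mine boat]] [[village carp] smith]]

Whole compound: head "smith" (specifically "village carp smith"), modifier "monastery mine boat".
"monastery mine boat" → head "boat" (specifically "mine boat"), modifier "monastery".
"mine boat" → head "boat", modifier "mine".
"village carp smith" → head "smith", modifier "village carp".
"village carp" → head "carp", modifier "village".
Assembled: [[monastery [mine boat]] [[village carp] smith]].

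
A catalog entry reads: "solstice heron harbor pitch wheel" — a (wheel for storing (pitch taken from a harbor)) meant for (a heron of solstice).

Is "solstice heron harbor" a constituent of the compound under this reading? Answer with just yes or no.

The top-level split is [solstice heron] [harbor pitch wheel]; the full structure is [[solstice heron] [[harbor pitch] wheel]].
"solstice heron harbor" straddles a constituent boundary, so it is not a single unit.

no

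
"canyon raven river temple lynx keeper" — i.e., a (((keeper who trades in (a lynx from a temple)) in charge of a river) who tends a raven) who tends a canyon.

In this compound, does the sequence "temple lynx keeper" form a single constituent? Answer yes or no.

The paraphrase groups the words so that "temple lynx keeper" is one unit: it corresponds to a single parenthesized sub-phrase.
The full structure is [canyon [raven [river [[temple lynx] keeper]]]], in which [temple lynx keeper] is a constituent.

yes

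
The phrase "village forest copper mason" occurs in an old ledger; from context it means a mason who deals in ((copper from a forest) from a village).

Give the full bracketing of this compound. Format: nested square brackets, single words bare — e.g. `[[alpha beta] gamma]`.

Overall it is a kind of mason; the modifier is "village forest copper".
Inside "village forest copper": head "copper" (specifically "forest copper"), modifier "village".
Inside "forest copper": head "copper", modifier "forest".
So the structure is [[village [forest copper]] mason].

[[village [forest copper]] mason]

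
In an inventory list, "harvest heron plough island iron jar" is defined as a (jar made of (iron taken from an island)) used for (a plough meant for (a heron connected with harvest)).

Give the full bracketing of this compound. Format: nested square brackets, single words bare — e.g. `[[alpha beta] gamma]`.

Overall it is a kind of jar (specifically "island iron jar"); the modifier is "harvest heron plough".
"harvest heron plough" → head "plough", modifier "harvest heron".
"harvest heron" → head "heron", modifier "harvest".
"island iron jar" → head "jar", modifier "island iron".
"island iron" → head "iron", modifier "island".
Putting it together: [[[harvest heron] plough] [[island iron] jar]].

[[[harvest heron] plough] [[island iron] jar]]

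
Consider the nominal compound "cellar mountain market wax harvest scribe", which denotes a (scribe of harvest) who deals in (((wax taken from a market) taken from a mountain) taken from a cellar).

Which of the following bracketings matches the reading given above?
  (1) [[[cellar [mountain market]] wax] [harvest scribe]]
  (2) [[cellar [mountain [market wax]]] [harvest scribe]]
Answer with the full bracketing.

[[cellar [mountain [market wax]]] [harvest scribe]]

The paraphrase's head is the "scribe" part ("harvest scribe"); its modifier is "cellar mountain market wax".
That top-level split, carried through the inner groups, gives [[cellar [mountain [market wax]]] [harvest scribe]].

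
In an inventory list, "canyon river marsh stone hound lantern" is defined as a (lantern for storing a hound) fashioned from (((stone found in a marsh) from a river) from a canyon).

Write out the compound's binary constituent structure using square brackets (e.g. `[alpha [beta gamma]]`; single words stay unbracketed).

At the top level: head "lantern" (specifically "hound lantern"); modifier "canyon river marsh stone".
"canyon river marsh stone" → head "stone" (specifically "river marsh stone"), modifier "canyon".
"river marsh stone" → head "stone" (specifically "marsh stone"), modifier "river".
"marsh stone" → head "stone", modifier "marsh".
"hound lantern" → head "lantern", modifier "hound".
So the structure is [[canyon [river [marsh stone]]] [hound lantern]].

[[canyon [river [marsh stone]]] [hound lantern]]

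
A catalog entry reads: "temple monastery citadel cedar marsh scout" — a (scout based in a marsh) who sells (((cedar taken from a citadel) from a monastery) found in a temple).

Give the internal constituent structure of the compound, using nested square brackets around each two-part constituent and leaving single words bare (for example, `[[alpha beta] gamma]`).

Whole compound: head "scout" (specifically "marsh scout"), modifier "temple monastery citadel cedar".
Inside "temple monastery citadel cedar": head "cedar" (specifically "monastery citadel cedar"), modifier "temple".
Inside "monastery citadel cedar": head "cedar" (specifically "citadel cedar"), modifier "monastery".
Inside "citadel cedar": head "cedar", modifier "citadel".
Inside "marsh scout": head "scout", modifier "marsh".
So the structure is [[temple [monastery [citadel cedar]]] [marsh scout]].

[[temple [monastery [citadel cedar]]] [marsh scout]]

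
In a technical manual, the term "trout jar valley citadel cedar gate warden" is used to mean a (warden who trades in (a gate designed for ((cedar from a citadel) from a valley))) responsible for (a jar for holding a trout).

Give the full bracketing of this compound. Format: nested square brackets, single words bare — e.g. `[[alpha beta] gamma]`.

At the top level: head "warden" (specifically "valley citadel cedar gate warden"); modifier "trout jar".
Within "trout jar", the head is "jar" and the modifier is "trout".
Within "valley citadel cedar gate warden", the head is "warden" and the modifier is "valley citadel cedar gate".
Within "valley citadel cedar gate", the head is "gate" and the modifier is "valley citadel cedar".
Within "valley citadel cedar", the head is "cedar" (specifically "citadel cedar") and the modifier is "valley".
Within "citadel cedar", the head is "cedar" and the modifier is "citadel".
Assembled: [[trout jar] [[[valley [citadel cedar]] gate] warden]].

[[trout jar] [[[valley [citadel cedar]] gate] warden]]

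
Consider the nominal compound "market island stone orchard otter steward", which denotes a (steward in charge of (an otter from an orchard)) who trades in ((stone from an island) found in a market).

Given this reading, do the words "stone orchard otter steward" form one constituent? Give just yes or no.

no

The top-level split is [market island stone] [orchard otter steward]; the full structure is [[market [island stone]] [[orchard otter] steward]].
"stone orchard otter steward" straddles a constituent boundary, so it is not a single unit.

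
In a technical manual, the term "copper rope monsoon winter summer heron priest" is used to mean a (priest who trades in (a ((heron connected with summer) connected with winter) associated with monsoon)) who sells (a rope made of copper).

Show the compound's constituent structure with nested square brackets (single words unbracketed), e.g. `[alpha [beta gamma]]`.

At the top level: head "priest" (specifically "monsoon winter summer heron priest"); modifier "copper rope".
"copper rope" → head "rope", modifier "copper".
"monsoon winter summer heron priest" → head "priest", modifier "monsoon winter summer heron".
"monsoon winter summer heron" → head "heron" (specifically "winter summer heron"), modifier "monsoon".
"winter summer heron" → head "heron" (specifically "summer heron"), modifier "winter".
"summer heron" → head "heron", modifier "summer".
So the structure is [[copper rope] [[monsoon [winter [summer heron]]] priest]].

[[copper rope] [[monsoon [winter [summer heron]]] priest]]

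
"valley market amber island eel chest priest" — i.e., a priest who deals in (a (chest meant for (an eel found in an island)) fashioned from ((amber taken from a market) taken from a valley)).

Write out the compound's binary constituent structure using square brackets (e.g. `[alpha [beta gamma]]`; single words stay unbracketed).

[[[valley [market amber]] [[island eel] chest]] priest]

The outermost head in the paraphrase is "priest", modified by "valley market amber island eel chest".
Inside "valley market amber island eel chest": head "chest" (specifically "island eel chest"), modifier "valley market amber".
Inside "valley market amber": head "amber" (specifically "market amber"), modifier "valley".
Inside "market amber": head "amber", modifier "market".
Inside "island eel chest": head "chest", modifier "island eel".
Inside "island eel": head "eel", modifier "island".
Assembled: [[[valley [market amber]] [[island eel] chest]] priest].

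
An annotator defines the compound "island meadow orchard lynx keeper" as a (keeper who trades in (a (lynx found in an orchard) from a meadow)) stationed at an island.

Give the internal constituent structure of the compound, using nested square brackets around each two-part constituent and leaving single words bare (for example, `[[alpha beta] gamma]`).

Whole compound: head "keeper" (specifically "meadow orchard lynx keeper"), modifier "island".
Inside "meadow orchard lynx keeper": head "keeper", modifier "meadow orchard lynx".
Inside "meadow orchard lynx": head "lynx" (specifically "orchard lynx"), modifier "meadow".
Inside "orchard lynx": head "lynx", modifier "orchard".
Putting it together: [island [[meadow [orchard lynx]] keeper]].

[island [[meadow [orchard lynx]] keeper]]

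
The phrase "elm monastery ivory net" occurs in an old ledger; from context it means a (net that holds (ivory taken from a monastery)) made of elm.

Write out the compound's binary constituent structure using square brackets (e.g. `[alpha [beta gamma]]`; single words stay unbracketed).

Whole compound: head "net" (specifically "monastery ivory net"), modifier "elm".
Within "monastery ivory net", the head is "net" and the modifier is "monastery ivory".
Within "monastery ivory", the head is "ivory" and the modifier is "monastery".
So the structure is [elm [[monastery ivory] net]].

[elm [[monastery ivory] net]]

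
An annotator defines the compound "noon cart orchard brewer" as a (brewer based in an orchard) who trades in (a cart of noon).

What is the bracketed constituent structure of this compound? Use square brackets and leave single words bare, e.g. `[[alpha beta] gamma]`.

Whole compound: head "brewer" (specifically "orchard brewer"), modifier "noon cart".
Inside "noon cart": head "cart", modifier "noon".
Inside "orchard brewer": head "brewer", modifier "orchard".
Assembled: [[noon cart] [orchard brewer]].

[[noon cart] [orchard brewer]]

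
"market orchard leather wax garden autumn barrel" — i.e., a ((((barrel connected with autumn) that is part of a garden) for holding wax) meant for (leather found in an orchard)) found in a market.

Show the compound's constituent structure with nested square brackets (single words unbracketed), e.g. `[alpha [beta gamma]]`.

[market [[orchard leather] [wax [garden [autumn barrel]]]]]

Overall it is a kind of barrel (specifically "orchard leather wax garden autumn barrel"); the modifier is "market".
Within "orchard leather wax garden autumn barrel", the head is "barrel" (specifically "wax garden autumn barrel") and the modifier is "orchard leather".
Within "orchard leather", the head is "leather" and the modifier is "orchard".
Within "wax garden autumn barrel", the head is "barrel" (specifically "garden autumn barrel") and the modifier is "wax".
Within "garden autumn barrel", the head is "barrel" (specifically "autumn barrel") and the modifier is "garden".
Within "autumn barrel", the head is "barrel" and the modifier is "autumn".
Assembled: [market [[orchard leather] [wax [garden [autumn barrel]]]]].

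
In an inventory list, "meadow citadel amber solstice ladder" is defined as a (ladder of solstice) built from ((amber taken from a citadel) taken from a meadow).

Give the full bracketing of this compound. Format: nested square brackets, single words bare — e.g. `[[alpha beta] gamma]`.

[[meadow [citadel amber]] [solstice ladder]]

Overall it is a kind of ladder (specifically "solstice ladder"); the modifier is "meadow citadel amber".
"meadow citadel amber" → head "amber" (specifically "citadel amber"), modifier "meadow".
"citadel amber" → head "amber", modifier "citadel".
"solstice ladder" → head "ladder", modifier "solstice".
Assembled: [[meadow [citadel amber]] [solstice ladder]].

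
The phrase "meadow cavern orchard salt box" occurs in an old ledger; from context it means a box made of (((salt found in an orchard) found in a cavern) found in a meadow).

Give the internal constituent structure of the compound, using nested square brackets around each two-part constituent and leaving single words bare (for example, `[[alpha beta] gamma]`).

[[meadow [cavern [orchard salt]]] box]

At the top level: head "box"; modifier "meadow cavern orchard salt".
Within "meadow cavern orchard salt", the head is "salt" (specifically "cavern orchard salt") and the modifier is "meadow".
Within "cavern orchard salt", the head is "salt" (specifically "orchard salt") and the modifier is "cavern".
Within "orchard salt", the head is "salt" and the modifier is "orchard".
So the structure is [[meadow [cavern [orchard salt]]] box].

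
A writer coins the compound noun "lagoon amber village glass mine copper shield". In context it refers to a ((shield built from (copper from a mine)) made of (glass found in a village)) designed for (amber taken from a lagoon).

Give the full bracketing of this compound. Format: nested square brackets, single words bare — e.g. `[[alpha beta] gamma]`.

At the top level: head "shield" (specifically "village glass mine copper shield"); modifier "lagoon amber".
Within "lagoon amber", the head is "amber" and the modifier is "lagoon".
Within "village glass mine copper shield", the head is "shield" (specifically "mine copper shield") and the modifier is "village glass".
Within "village glass", the head is "glass" and the modifier is "village".
Within "mine copper shield", the head is "shield" and the modifier is "mine copper".
Within "mine copper", the head is "copper" and the modifier is "mine".
Assembled: [[lagoon amber] [[village glass] [[mine copper] shield]]].

[[lagoon amber] [[village glass] [[mine copper] shield]]]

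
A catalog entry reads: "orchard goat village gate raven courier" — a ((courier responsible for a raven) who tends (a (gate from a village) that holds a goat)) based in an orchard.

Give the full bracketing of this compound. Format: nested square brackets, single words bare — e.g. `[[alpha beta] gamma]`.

[orchard [[goat [village gate]] [raven courier]]]

At the top level: head "courier" (specifically "goat village gate raven courier"); modifier "orchard".
Inside "goat village gate raven courier": head "courier" (specifically "raven courier"), modifier "goat village gate".
Inside "goat village gate": head "gate" (specifically "village gate"), modifier "goat".
Inside "village gate": head "gate", modifier "village".
Inside "raven courier": head "courier", modifier "raven".
Assembled: [orchard [[goat [village gate]] [raven courier]]].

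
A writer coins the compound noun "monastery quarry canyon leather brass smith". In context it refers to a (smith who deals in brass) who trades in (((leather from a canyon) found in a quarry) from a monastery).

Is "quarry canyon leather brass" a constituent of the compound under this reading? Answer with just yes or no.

no

The top-level split is [monastery quarry canyon leather] [brass smith]; the full structure is [[monastery [quarry [canyon leather]]] [brass smith]].
"quarry canyon leather brass" straddles a constituent boundary, so it is not a single unit.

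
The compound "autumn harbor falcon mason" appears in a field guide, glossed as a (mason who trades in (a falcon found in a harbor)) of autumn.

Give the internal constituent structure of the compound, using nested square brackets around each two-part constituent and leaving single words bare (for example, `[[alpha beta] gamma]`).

[autumn [[harbor falcon] mason]]

The outermost head in the paraphrase is "mason" (specifically "harbor falcon mason"), modified by "autumn".
"harbor falcon mason" → head "mason", modifier "harbor falcon".
"harbor falcon" → head "falcon", modifier "harbor".
Putting it together: [autumn [[harbor falcon] mason]].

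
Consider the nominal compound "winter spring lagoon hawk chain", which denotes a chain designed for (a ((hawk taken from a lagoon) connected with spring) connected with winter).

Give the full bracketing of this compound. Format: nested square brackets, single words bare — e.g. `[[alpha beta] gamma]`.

[[winter [spring [lagoon hawk]]] chain]

The outermost head in the paraphrase is "chain", modified by "winter spring lagoon hawk".
"winter spring lagoon hawk" → head "hawk" (specifically "spring lagoon hawk"), modifier "winter".
"spring lagoon hawk" → head "hawk" (specifically "lagoon hawk"), modifier "spring".
"lagoon hawk" → head "hawk", modifier "lagoon".
Putting it together: [[winter [spring [lagoon hawk]]] chain].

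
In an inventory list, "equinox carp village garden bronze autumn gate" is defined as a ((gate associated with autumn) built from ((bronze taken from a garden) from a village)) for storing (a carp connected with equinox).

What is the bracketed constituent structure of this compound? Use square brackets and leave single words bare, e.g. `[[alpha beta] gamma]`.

At the top level: head "gate" (specifically "village garden bronze autumn gate"); modifier "equinox carp".
Within "equinox carp", the head is "carp" and the modifier is "equinox".
Within "village garden bronze autumn gate", the head is "gate" (specifically "autumn gate") and the modifier is "village garden bronze".
Within "village garden bronze", the head is "bronze" (specifically "garden bronze") and the modifier is "village".
Within "garden bronze", the head is "bronze" and the modifier is "garden".
Within "autumn gate", the head is "gate" and the modifier is "autumn".
Putting it together: [[equinox carp] [[village [garden bronze]] [autumn gate]]].

[[equinox carp] [[village [garden bronze]] [autumn gate]]]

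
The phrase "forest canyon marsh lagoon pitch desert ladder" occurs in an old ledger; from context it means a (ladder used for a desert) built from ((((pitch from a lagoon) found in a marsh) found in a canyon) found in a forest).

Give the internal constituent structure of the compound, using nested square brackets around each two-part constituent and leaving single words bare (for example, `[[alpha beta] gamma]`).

At the top level: head "ladder" (specifically "desert ladder"); modifier "forest canyon marsh lagoon pitch".
"forest canyon marsh lagoon pitch" → head "pitch" (specifically "canyon marsh lagoon pitch"), modifier "forest".
"canyon marsh lagoon pitch" → head "pitch" (specifically "marsh lagoon pitch"), modifier "canyon".
"marsh lagoon pitch" → head "pitch" (specifically "lagoon pitch"), modifier "marsh".
"lagoon pitch" → head "pitch", modifier "lagoon".
"desert ladder" → head "ladder", modifier "desert".
Putting it together: [[forest [canyon [marsh [lagoon pitch]]]] [desert ladder]].

[[forest [canyon [marsh [lagoon pitch]]]] [desert ladder]]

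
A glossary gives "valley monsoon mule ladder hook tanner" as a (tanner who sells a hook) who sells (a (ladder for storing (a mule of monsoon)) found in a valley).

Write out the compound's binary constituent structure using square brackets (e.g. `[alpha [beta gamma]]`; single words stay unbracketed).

[[valley [[monsoon mule] ladder]] [hook tanner]]

Whole compound: head "tanner" (specifically "hook tanner"), modifier "valley monsoon mule ladder".
Within "valley monsoon mule ladder", the head is "ladder" (specifically "monsoon mule ladder") and the modifier is "valley".
Within "monsoon mule ladder", the head is "ladder" and the modifier is "monsoon mule".
Within "monsoon mule", the head is "mule" and the modifier is "monsoon".
Within "hook tanner", the head is "tanner" and the modifier is "hook".
Putting it together: [[valley [[monsoon mule] ladder]] [hook tanner]].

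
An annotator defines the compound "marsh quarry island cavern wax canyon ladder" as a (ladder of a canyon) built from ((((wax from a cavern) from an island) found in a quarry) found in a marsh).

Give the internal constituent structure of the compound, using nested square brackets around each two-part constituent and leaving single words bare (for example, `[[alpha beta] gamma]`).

The outermost head in the paraphrase is "ladder" (specifically "canyon ladder"), modified by "marsh quarry island cavern wax".
"marsh quarry island cavern wax" → head "wax" (specifically "quarry island cavern wax"), modifier "marsh".
"quarry island cavern wax" → head "wax" (specifically "island cavern wax"), modifier "quarry".
"island cavern wax" → head "wax" (specifically "cavern wax"), modifier "island".
"cavern wax" → head "wax", modifier "cavern".
"canyon ladder" → head "ladder", modifier "canyon".
So the structure is [[marsh [quarry [island [cavern wax]]]] [canyon ladder]].

[[marsh [quarry [island [cavern wax]]]] [canyon ladder]]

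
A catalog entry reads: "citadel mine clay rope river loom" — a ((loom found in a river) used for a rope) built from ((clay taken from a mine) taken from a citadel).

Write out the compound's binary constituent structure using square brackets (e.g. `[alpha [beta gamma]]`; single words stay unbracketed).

[[citadel [mine clay]] [rope [river loom]]]

The outermost head in the paraphrase is "loom" (specifically "rope river loom"), modified by "citadel mine clay".
"citadel mine clay" → head "clay" (specifically "mine clay"), modifier "citadel".
"mine clay" → head "clay", modifier "mine".
"rope river loom" → head "loom" (specifically "river loom"), modifier "rope".
"river loom" → head "loom", modifier "river".
Putting it together: [[citadel [mine clay]] [rope [river loom]]].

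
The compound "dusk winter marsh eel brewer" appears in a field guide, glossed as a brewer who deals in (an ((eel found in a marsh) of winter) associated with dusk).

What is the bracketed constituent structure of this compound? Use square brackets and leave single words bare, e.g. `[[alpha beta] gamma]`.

At the top level: head "brewer"; modifier "dusk winter marsh eel".
Inside "dusk winter marsh eel": head "eel" (specifically "winter marsh eel"), modifier "dusk".
Inside "winter marsh eel": head "eel" (specifically "marsh eel"), modifier "winter".
Inside "marsh eel": head "eel", modifier "marsh".
Putting it together: [[dusk [winter [marsh eel]]] brewer].

[[dusk [winter [marsh eel]]] brewer]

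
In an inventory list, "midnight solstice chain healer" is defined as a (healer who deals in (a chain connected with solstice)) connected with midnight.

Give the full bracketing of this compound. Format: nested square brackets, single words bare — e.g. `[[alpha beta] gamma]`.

[midnight [[solstice chain] healer]]

At the top level: head "healer" (specifically "solstice chain healer"); modifier "midnight".
"solstice chain healer" → head "healer", modifier "solstice chain".
"solstice chain" → head "chain", modifier "solstice".
So the structure is [midnight [[solstice chain] healer]].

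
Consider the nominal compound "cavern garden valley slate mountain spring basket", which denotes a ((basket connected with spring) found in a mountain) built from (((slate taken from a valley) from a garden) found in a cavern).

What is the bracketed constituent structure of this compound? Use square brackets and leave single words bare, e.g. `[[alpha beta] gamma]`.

The outermost head in the paraphrase is "basket" (specifically "mountain spring basket"), modified by "cavern garden valley slate".
Inside "cavern garden valley slate": head "slate" (specifically "garden valley slate"), modifier "cavern".
Inside "garden valley slate": head "slate" (specifically "valley slate"), modifier "garden".
Inside "valley slate": head "slate", modifier "valley".
Inside "mountain spring basket": head "basket" (specifically "spring basket"), modifier "mountain".
Inside "spring basket": head "basket", modifier "spring".
Putting it together: [[cavern [garden [valley slate]]] [mountain [spring basket]]].

[[cavern [garden [valley slate]]] [mountain [spring basket]]]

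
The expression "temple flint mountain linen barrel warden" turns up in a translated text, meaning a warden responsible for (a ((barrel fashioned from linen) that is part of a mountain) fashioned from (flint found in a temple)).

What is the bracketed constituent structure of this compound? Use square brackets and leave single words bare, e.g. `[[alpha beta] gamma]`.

At the top level: head "warden"; modifier "temple flint mountain linen barrel".
Inside "temple flint mountain linen barrel": head "barrel" (specifically "mountain linen barrel"), modifier "temple flint".
Inside "temple flint": head "flint", modifier "temple".
Inside "mountain linen barrel": head "barrel" (specifically "linen barrel"), modifier "mountain".
Inside "linen barrel": head "barrel", modifier "linen".
Putting it together: [[[temple flint] [mountain [linen barrel]]] warden].

[[[temple flint] [mountain [linen barrel]]] warden]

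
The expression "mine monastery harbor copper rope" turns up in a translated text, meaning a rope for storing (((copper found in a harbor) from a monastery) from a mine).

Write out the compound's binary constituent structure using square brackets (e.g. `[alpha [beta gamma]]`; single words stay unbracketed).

Overall it is a kind of rope; the modifier is "mine monastery harbor copper".
Inside "mine monastery harbor copper": head "copper" (specifically "monastery harbor copper"), modifier "mine".
Inside "monastery harbor copper": head "copper" (specifically "harbor copper"), modifier "monastery".
Inside "harbor copper": head "copper", modifier "harbor".
Putting it together: [[mine [monastery [harbor copper]]] rope].

[[mine [monastery [harbor copper]]] rope]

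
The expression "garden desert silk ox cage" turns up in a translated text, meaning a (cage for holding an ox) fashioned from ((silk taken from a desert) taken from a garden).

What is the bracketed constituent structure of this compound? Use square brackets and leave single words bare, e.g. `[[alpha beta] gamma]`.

[[garden [desert silk]] [ox cage]]

The outermost head in the paraphrase is "cage" (specifically "ox cage"), modified by "garden desert silk".
"garden desert silk" → head "silk" (specifically "desert silk"), modifier "garden".
"desert silk" → head "silk", modifier "desert".
"ox cage" → head "cage", modifier "ox".
Putting it together: [[garden [desert silk]] [ox cage]].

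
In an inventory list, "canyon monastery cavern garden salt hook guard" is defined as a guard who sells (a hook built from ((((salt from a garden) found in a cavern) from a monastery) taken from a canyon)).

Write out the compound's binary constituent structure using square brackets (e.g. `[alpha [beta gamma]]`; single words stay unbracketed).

At the top level: head "guard"; modifier "canyon monastery cavern garden salt hook".
Inside "canyon monastery cavern garden salt hook": head "hook", modifier "canyon monastery cavern garden salt".
Inside "canyon monastery cavern garden salt": head "salt" (specifically "monastery cavern garden salt"), modifier "canyon".
Inside "monastery cavern garden salt": head "salt" (specifically "cavern garden salt"), modifier "monastery".
Inside "cavern garden salt": head "salt" (specifically "garden salt"), modifier "cavern".
Inside "garden salt": head "salt", modifier "garden".
Putting it together: [[[canyon [monastery [cavern [garden salt]]]] hook] guard].

[[[canyon [monastery [cavern [garden salt]]]] hook] guard]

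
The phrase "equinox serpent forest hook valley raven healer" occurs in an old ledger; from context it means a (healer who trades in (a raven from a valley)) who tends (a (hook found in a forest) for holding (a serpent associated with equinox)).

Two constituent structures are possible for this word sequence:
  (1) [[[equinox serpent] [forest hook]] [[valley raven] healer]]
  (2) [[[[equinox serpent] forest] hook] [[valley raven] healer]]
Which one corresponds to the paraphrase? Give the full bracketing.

[[[equinox serpent] [forest hook]] [[valley raven] healer]]

The paraphrase's head is the "healer" part ("valley raven healer"); its modifier is "equinox serpent forest hook".
That top-level split, carried through the inner groups, gives [[[equinox serpent] [forest hook]] [[valley raven] healer]].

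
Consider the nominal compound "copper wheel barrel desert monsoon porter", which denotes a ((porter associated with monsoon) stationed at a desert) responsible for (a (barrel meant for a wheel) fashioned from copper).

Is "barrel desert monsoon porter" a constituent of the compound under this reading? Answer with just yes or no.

The top-level split is [copper wheel barrel] [desert monsoon porter]; the full structure is [[copper [wheel barrel]] [desert [monsoon porter]]].
"barrel desert monsoon porter" straddles a constituent boundary, so it is not a single unit.

no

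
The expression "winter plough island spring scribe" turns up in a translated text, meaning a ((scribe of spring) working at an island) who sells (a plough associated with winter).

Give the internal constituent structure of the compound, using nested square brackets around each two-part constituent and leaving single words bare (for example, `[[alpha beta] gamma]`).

Whole compound: head "scribe" (specifically "island spring scribe"), modifier "winter plough".
Within "winter plough", the head is "plough" and the modifier is "winter".
Within "island spring scribe", the head is "scribe" (specifically "spring scribe") and the modifier is "island".
Within "spring scribe", the head is "scribe" and the modifier is "spring".
So the structure is [[winter plough] [island [spring scribe]]].

[[winter plough] [island [spring scribe]]]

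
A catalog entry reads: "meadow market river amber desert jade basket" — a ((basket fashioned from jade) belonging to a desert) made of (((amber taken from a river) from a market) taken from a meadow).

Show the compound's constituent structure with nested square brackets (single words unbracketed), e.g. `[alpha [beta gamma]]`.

At the top level: head "basket" (specifically "desert jade basket"); modifier "meadow market river amber".
Inside "meadow market river amber": head "amber" (specifically "market river amber"), modifier "meadow".
Inside "market river amber": head "amber" (specifically "river amber"), modifier "market".
Inside "river amber": head "amber", modifier "river".
Inside "desert jade basket": head "basket" (specifically "jade basket"), modifier "desert".
Inside "jade basket": head "basket", modifier "jade".
Assembled: [[meadow [market [river amber]]] [desert [jade basket]]].

[[meadow [market [river amber]]] [desert [jade basket]]]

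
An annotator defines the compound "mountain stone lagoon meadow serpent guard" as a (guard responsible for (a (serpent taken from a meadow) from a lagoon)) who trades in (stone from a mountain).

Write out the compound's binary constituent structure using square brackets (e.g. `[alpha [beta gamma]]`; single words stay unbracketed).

[[mountain stone] [[lagoon [meadow serpent]] guard]]

Whole compound: head "guard" (specifically "lagoon meadow serpent guard"), modifier "mountain stone".
Inside "mountain stone": head "stone", modifier "mountain".
Inside "lagoon meadow serpent guard": head "guard", modifier "lagoon meadow serpent".
Inside "lagoon meadow serpent": head "serpent" (specifically "meadow serpent"), modifier "lagoon".
Inside "meadow serpent": head "serpent", modifier "meadow".
Putting it together: [[mountain stone] [[lagoon [meadow serpent]] guard]].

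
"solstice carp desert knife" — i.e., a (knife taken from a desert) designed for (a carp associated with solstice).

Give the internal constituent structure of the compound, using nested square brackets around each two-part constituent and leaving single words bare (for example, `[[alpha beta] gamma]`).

The outermost head in the paraphrase is "knife" (specifically "desert knife"), modified by "solstice carp".
"solstice carp" → head "carp", modifier "solstice".
"desert knife" → head "knife", modifier "desert".
Putting it together: [[solstice carp] [desert knife]].

[[solstice carp] [desert knife]]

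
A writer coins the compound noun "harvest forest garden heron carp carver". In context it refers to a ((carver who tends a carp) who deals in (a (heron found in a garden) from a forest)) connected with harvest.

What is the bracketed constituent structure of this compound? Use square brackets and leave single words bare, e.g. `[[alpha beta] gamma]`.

Whole compound: head "carver" (specifically "forest garden heron carp carver"), modifier "harvest".
Inside "forest garden heron carp carver": head "carver" (specifically "carp carver"), modifier "forest garden heron".
Inside "forest garden heron": head "heron" (specifically "garden heron"), modifier "forest".
Inside "garden heron": head "heron", modifier "garden".
Inside "carp carver": head "carver", modifier "carp".
Putting it together: [harvest [[forest [garden heron]] [carp carver]]].

[harvest [[forest [garden heron]] [carp carver]]]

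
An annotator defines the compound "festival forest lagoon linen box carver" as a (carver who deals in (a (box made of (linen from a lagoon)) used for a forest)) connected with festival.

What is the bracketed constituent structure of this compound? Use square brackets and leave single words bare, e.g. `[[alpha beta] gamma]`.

At the top level: head "carver" (specifically "forest lagoon linen box carver"); modifier "festival".
Within "forest lagoon linen box carver", the head is "carver" and the modifier is "forest lagoon linen box".
Within "forest lagoon linen box", the head is "box" (specifically "lagoon linen box") and the modifier is "forest".
Within "lagoon linen box", the head is "box" and the modifier is "lagoon linen".
Within "lagoon linen", the head is "linen" and the modifier is "lagoon".
So the structure is [festival [[forest [[lagoon linen] box]] carver]].

[festival [[forest [[lagoon linen] box]] carver]]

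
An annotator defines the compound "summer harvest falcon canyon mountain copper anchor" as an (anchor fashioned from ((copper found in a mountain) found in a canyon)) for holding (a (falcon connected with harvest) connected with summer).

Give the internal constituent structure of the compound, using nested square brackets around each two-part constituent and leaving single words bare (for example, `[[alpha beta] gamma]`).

Overall it is a kind of anchor (specifically "canyon mountain copper anchor"); the modifier is "summer harvest falcon".
"summer harvest falcon" → head "falcon" (specifically "harvest falcon"), modifier "summer".
"harvest falcon" → head "falcon", modifier "harvest".
"canyon mountain copper anchor" → head "anchor", modifier "canyon mountain copper".
"canyon mountain copper" → head "copper" (specifically "mountain copper"), modifier "canyon".
"mountain copper" → head "copper", modifier "mountain".
Assembled: [[summer [harvest falcon]] [[canyon [mountain copper]] anchor]].

[[summer [harvest falcon]] [[canyon [mountain copper]] anchor]]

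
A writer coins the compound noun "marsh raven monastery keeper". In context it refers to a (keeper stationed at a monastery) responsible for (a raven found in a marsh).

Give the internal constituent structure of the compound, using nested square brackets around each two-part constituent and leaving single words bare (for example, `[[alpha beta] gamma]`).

The outermost head in the paraphrase is "keeper" (specifically "monastery keeper"), modified by "marsh raven".
Inside "marsh raven": head "raven", modifier "marsh".
Inside "monastery keeper": head "keeper", modifier "monastery".
Assembled: [[marsh raven] [monastery keeper]].

[[marsh raven] [monastery keeper]]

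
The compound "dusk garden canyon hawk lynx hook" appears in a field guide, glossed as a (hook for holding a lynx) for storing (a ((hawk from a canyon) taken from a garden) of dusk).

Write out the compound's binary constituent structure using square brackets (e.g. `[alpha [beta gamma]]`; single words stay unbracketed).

At the top level: head "hook" (specifically "lynx hook"); modifier "dusk garden canyon hawk".
"dusk garden canyon hawk" → head "hawk" (specifically "garden canyon hawk"), modifier "dusk".
"garden canyon hawk" → head "hawk" (specifically "canyon hawk"), modifier "garden".
"canyon hawk" → head "hawk", modifier "canyon".
"lynx hook" → head "hook", modifier "lynx".
So the structure is [[dusk [garden [canyon hawk]]] [lynx hook]].

[[dusk [garden [canyon hawk]]] [lynx hook]]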